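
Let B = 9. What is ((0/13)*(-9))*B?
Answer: 0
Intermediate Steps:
((0/13)*(-9))*B = ((0/13)*(-9))*9 = ((0*(1/13))*(-9))*9 = (0*(-9))*9 = 0*9 = 0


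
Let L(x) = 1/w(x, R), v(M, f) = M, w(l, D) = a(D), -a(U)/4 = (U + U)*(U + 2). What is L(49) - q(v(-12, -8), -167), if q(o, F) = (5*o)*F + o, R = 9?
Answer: -7926337/792 ≈ -10008.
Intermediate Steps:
a(U) = -8*U*(2 + U) (a(U) = -4*(U + U)*(U + 2) = -4*2*U*(2 + U) = -8*U*(2 + U))
w(l, D) = -8*D*(2 + D)
q(o, F) = o + 5*F*o (q(o, F) = 5*F*o + o = o + 5*F*o)
L(x) = -1/792 (L(x) = 1/(-8*9*(2 + 9)) = 1/(-8*9*11) = 1/(-792) = -1/792)
L(49) - q(v(-12, -8), -167) = -1/792 - (-12)*(1 + 5*(-167)) = -1/792 - (-12)*(1 - 835) = -1/792 - (-12)*(-834) = -1/792 - 1*10008 = -1/792 - 10008 = -7926337/792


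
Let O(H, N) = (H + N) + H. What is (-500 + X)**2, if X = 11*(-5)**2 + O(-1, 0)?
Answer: 51529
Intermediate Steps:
O(H, N) = N + 2*H
X = 273 (X = 11*(-5)**2 + (0 + 2*(-1)) = 11*25 + (0 - 2) = 275 - 2 = 273)
(-500 + X)**2 = (-500 + 273)**2 = (-227)**2 = 51529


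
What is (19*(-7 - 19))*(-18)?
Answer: 8892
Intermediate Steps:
(19*(-7 - 19))*(-18) = (19*(-26))*(-18) = -494*(-18) = 8892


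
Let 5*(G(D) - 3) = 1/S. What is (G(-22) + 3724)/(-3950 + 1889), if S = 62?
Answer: -1155371/638910 ≈ -1.8083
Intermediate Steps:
G(D) = 931/310 (G(D) = 3 + (⅕)/62 = 3 + (⅕)*(1/62) = 3 + 1/310 = 931/310)
(G(-22) + 3724)/(-3950 + 1889) = (931/310 + 3724)/(-3950 + 1889) = (1155371/310)/(-2061) = (1155371/310)*(-1/2061) = -1155371/638910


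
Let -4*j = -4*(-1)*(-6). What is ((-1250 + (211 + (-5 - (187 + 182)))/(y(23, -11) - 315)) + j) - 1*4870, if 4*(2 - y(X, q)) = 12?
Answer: -1931861/316 ≈ -6113.5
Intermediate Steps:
j = 6 (j = -(-4*(-1))*(-6)/4 = -(-6) = -¼*(-24) = 6)
y(X, q) = -1 (y(X, q) = 2 - ¼*12 = 2 - 3 = -1)
((-1250 + (211 + (-5 - (187 + 182)))/(y(23, -11) - 315)) + j) - 1*4870 = ((-1250 + (211 + (-5 - (187 + 182)))/(-1 - 315)) + 6) - 1*4870 = ((-1250 + (211 + (-5 - 1*369))/(-316)) + 6) - 4870 = ((-1250 + (211 + (-5 - 369))*(-1/316)) + 6) - 4870 = ((-1250 + (211 - 374)*(-1/316)) + 6) - 4870 = ((-1250 - 163*(-1/316)) + 6) - 4870 = ((-1250 + 163/316) + 6) - 4870 = (-394837/316 + 6) - 4870 = -392941/316 - 4870 = -1931861/316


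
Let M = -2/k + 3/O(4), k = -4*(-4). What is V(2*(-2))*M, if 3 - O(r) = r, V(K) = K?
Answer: 25/2 ≈ 12.500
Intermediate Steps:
k = 16
O(r) = 3 - r
M = -25/8 (M = -2/16 + 3/(3 - 1*4) = -2*1/16 + 3/(3 - 4) = -⅛ + 3/(-1) = -⅛ + 3*(-1) = -⅛ - 3 = -25/8 ≈ -3.1250)
V(2*(-2))*M = (2*(-2))*(-25/8) = -4*(-25/8) = 25/2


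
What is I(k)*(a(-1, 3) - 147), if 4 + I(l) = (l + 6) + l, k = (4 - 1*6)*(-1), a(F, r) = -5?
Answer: -912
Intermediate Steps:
k = 2 (k = (4 - 6)*(-1) = -2*(-1) = 2)
I(l) = 2 + 2*l (I(l) = -4 + ((l + 6) + l) = -4 + ((6 + l) + l) = -4 + (6 + 2*l) = 2 + 2*l)
I(k)*(a(-1, 3) - 147) = (2 + 2*2)*(-5 - 147) = (2 + 4)*(-152) = 6*(-152) = -912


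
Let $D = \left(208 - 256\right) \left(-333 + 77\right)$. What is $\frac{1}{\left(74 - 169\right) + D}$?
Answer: $\frac{1}{12193} \approx 8.2014 \cdot 10^{-5}$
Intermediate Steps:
$D = 12288$ ($D = \left(208 - 256\right) \left(-256\right) = \left(-48\right) \left(-256\right) = 12288$)
$\frac{1}{\left(74 - 169\right) + D} = \frac{1}{\left(74 - 169\right) + 12288} = \frac{1}{-95 + 12288} = \frac{1}{12193}$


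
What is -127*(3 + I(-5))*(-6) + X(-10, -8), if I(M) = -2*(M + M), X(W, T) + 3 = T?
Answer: 17515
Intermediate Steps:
X(W, T) = -3 + T
I(M) = -4*M
-127*(3 + I(-5))*(-6) + X(-10, -8) = -127*(3 - 4*(-5))*(-6) + (-3 - 8) = -127*(3 + 20)*(-6) - 11 = -2921*(-6) - 11 = -127*(-138) - 11 = 17526 - 11 = 17515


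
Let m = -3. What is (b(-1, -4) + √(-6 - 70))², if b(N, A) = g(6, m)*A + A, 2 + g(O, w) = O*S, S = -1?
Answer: 708 + 112*I*√19 ≈ 708.0 + 488.2*I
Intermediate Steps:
g(O, w) = -2 - O (g(O, w) = -2 + O*(-1) = -2 - O)
b(N, A) = -7*A (b(N, A) = (-2 - 1*6)*A + A = (-2 - 6)*A + A = -8*A + A = -7*A)
(b(-1, -4) + √(-6 - 70))² = (-7*(-4) + √(-6 - 70))² = (28 + √(-76))² = (28 + 2*I*√19)²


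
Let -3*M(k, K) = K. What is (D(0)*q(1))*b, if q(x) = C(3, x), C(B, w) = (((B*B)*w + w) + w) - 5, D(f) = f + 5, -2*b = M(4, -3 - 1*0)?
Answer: -15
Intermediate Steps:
M(k, K) = -K/3
b = -½ (b = -(-1)*(-3 - 1*0)/6 = -(-1)*(-3 + 0)/6 = -(-1)*(-3)/6 = -½*1 = -½ ≈ -0.50000)
D(f) = 5 + f
C(B, w) = -5 + 2*w + w*B² (C(B, w) = ((B²*w + w) + w) - 5 = ((w*B² + w) + w) - 5 = ((w + w*B²) + w) - 5 = (2*w + w*B²) - 5 = -5 + 2*w + w*B²)
q(x) = -5 + 11*x (q(x) = -5 + 2*x + x*3² = -5 + 2*x + x*9 = -5 + 2*x + 9*x = -5 + 11*x)
(D(0)*q(1))*b = ((5 + 0)*(-5 + 11*1))*(-½) = (5*(-5 + 11))*(-½) = (5*6)*(-½) = 30*(-½) = -15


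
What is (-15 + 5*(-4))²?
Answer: 1225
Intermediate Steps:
(-15 + 5*(-4))² = (-15 - 20)² = (-35)² = 1225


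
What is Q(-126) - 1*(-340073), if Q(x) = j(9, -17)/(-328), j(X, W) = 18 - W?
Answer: 111543909/328 ≈ 3.4007e+5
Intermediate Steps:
Q(x) = -35/328 (Q(x) = (18 - 1*(-17))/(-328) = (18 + 17)*(-1/328) = 35*(-1/328) = -35/328)
Q(-126) - 1*(-340073) = -35/328 - 1*(-340073) = -35/328 + 340073 = 111543909/328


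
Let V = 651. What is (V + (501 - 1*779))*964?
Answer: 359572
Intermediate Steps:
(V + (501 - 1*779))*964 = (651 + (501 - 1*779))*964 = (651 + (501 - 779))*964 = (651 - 278)*964 = 373*964 = 359572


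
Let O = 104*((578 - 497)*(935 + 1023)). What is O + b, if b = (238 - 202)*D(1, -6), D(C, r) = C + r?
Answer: 16494012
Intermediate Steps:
O = 16494192 (O = 104*(81*1958) = 104*158598 = 16494192)
b = -180 (b = (238 - 202)*(1 - 6) = 36*(-5) = -180)
O + b = 16494192 - 180 = 16494012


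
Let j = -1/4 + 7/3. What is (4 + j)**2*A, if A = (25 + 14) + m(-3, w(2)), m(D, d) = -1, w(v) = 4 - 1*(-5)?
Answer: 101251/72 ≈ 1406.3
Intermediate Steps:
w(v) = 9 (w(v) = 4 + 5 = 9)
j = 25/12 (j = -1*1/4 + 7*(1/3) = -1/4 + 7/3 = 25/12 ≈ 2.0833)
A = 38 (A = (25 + 14) - 1 = 39 - 1 = 38)
(4 + j)**2*A = (4 + 25/12)**2*38 = (73/12)**2*38 = (5329/144)*38 = 101251/72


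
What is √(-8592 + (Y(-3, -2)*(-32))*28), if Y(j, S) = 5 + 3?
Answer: 4*I*√985 ≈ 125.54*I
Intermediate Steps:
Y(j, S) = 8
√(-8592 + (Y(-3, -2)*(-32))*28) = √(-8592 + (8*(-32))*28) = √(-8592 - 256*28) = √(-8592 - 7168) = √(-15760) = 4*I*√985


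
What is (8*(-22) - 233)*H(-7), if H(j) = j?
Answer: 2863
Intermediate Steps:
(8*(-22) - 233)*H(-7) = (8*(-22) - 233)*(-7) = (-176 - 233)*(-7) = -409*(-7) = 2863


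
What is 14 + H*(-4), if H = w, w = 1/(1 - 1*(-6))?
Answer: 94/7 ≈ 13.429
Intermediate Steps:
w = 1/7 (w = 1/(1 + 6) = 1/7 ≈ 0.14286)
H = 1/7 ≈ 0.14286
14 + H*(-4) = 14 + (1/7)*(-4) = 14 - 4/7 = 94/7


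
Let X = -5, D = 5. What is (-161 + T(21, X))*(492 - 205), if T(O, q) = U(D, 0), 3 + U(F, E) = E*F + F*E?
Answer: -47068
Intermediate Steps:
U(F, E) = -3 + 2*E*F (U(F, E) = -3 + (E*F + F*E) = -3 + (E*F + E*F) = -3 + 2*E*F)
T(O, q) = -3 (T(O, q) = -3 + 2*0*5 = -3 + 0 = -3)
(-161 + T(21, X))*(492 - 205) = (-161 - 3)*(492 - 205) = -164*287 = -47068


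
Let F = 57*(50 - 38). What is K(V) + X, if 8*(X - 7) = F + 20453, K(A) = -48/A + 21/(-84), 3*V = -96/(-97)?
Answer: 20027/8 ≈ 2503.4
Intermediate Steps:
V = 32/97 (V = (-96/(-97))/3 = (-96*(-1/97))/3 = (1/3)*(96/97) = 32/97 ≈ 0.32990)
F = 684 (F = 57*12 = 684)
K(A) = -1/4 - 48/A (K(A) = -48/A + 21*(-1/84) = -48/A - 1/4 = -1/4 - 48/A)
X = 21193/8 (X = 7 + (684 + 20453)/8 = 7 + (1/8)*21137 = 7 + 21137/8 = 21193/8 ≈ 2649.1)
K(V) + X = (-192 - 1*32/97)/(4*(32/97)) + 21193/8 = (1/4)*(97/32)*(-192 - 32/97) + 21193/8 = (1/4)*(97/32)*(-18656/97) + 21193/8 = -583/4 + 21193/8 = 20027/8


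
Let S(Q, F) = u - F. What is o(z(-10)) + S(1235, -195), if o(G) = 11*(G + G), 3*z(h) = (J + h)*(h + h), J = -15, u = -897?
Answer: 8894/3 ≈ 2964.7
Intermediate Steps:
S(Q, F) = -897 - F
z(h) = 2*h*(-15 + h)/3 (z(h) = ((-15 + h)*(h + h))/3 = ((-15 + h)*(2*h))/3 = (2*h*(-15 + h))/3 = 2*h*(-15 + h)/3)
o(G) = 22*G (o(G) = 11*(2*G) = 22*G)
o(z(-10)) + S(1235, -195) = 22*((⅔)*(-10)*(-15 - 10)) + (-897 - 1*(-195)) = 22*((⅔)*(-10)*(-25)) + (-897 + 195) = 22*(500/3) - 702 = 11000/3 - 702 = 8894/3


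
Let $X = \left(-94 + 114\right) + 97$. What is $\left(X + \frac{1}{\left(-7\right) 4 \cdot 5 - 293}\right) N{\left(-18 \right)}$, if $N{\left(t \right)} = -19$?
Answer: $- \frac{962540}{433} \approx -2223.0$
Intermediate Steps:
$X = 117$ ($X = 20 + 97 = 117$)
$\left(X + \frac{1}{\left(-7\right) 4 \cdot 5 - 293}\right) N{\left(-18 \right)} = \left(117 + \frac{1}{\left(-7\right) 4 \cdot 5 - 293}\right) \left(-19\right) = \left(117 + \frac{1}{\left(-28\right) 5 - 293}\right) \left(-19\right) = \left(117 + \frac{1}{-140 - 293}\right) \left(-19\right) = \left(117 + \frac{1}{-433}\right) \left(-19\right) = \left(117 - \frac{1}{433}\right) \left(-19\right) = \frac{50660}{433} \left(-19\right) = - \frac{962540}{433}$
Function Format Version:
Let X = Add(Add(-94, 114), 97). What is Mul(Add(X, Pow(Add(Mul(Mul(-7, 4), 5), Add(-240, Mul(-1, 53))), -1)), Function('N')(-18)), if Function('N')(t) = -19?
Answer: Rational(-962540, 433) ≈ -2223.0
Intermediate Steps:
X = 117 (X = Add(20, 97) = 117)
Mul(Add(X, Pow(Add(Mul(Mul(-7, 4), 5), Add(-240, Mul(-1, 53))), -1)), Function('N')(-18)) = Mul(Add(117, Pow(Add(Mul(Mul(-7, 4), 5), Add(-240, Mul(-1, 53))), -1)), -19) = Mul(Add(117, Pow(Add(Mul(-28, 5), Add(-240, -53)), -1)), -19) = Mul(Add(117, Pow(Add(-140, -293), -1)), -19) = Mul(Add(117, Pow(-433, -1)), -19) = Mul(Add(117, Rational(-1, 433)), -19) = Mul(Rational(50660, 433), -19) = Rational(-962540, 433)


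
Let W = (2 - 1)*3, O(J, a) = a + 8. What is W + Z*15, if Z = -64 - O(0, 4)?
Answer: -1137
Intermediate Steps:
O(J, a) = 8 + a
Z = -76 (Z = -64 - (8 + 4) = -64 - 1*12 = -64 - 12 = -76)
W = 3 (W = 1*3 = 3)
W + Z*15 = 3 - 76*15 = 3 - 1140 = -1137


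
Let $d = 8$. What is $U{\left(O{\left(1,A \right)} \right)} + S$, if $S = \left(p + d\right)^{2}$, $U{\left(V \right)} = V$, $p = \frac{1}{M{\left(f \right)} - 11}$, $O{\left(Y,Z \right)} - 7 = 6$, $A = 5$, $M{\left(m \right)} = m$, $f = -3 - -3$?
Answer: $\frac{9142}{121} \approx 75.554$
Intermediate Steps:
$f = 0$ ($f = -3 + 3 = 0$)
$O{\left(Y,Z \right)} = 13$ ($O{\left(Y,Z \right)} = 7 + 6 = 13$)
$p = - \frac{1}{11}$ ($p = \frac{1}{0 - 11} = \frac{1}{-11} = - \frac{1}{11} \approx -0.090909$)
$S = \frac{7569}{121}$ ($S = \left(- \frac{1}{11} + 8\right)^{2} = \left(\frac{87}{11}\right)^{2} = \frac{7569}{121} \approx 62.554$)
$U{\left(O{\left(1,A \right)} \right)} + S = 13 + \frac{7569}{121} = \frac{9142}{121}$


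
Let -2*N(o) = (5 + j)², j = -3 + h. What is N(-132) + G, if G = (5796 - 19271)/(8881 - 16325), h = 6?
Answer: -224733/7444 ≈ -30.190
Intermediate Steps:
j = 3 (j = -3 + 6 = 3)
N(o) = -32 (N(o) = -(5 + 3)²/2 = -½*8² = -½*64 = -32)
G = 13475/7444 (G = -13475/(-7444) = -13475*(-1/7444) = 13475/7444 ≈ 1.8102)
N(-132) + G = -32 + 13475/7444 = -224733/7444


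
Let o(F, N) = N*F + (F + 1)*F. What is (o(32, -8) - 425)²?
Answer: 140625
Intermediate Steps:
o(F, N) = F*N + F*(1 + F) (o(F, N) = F*N + (1 + F)*F = F*N + F*(1 + F))
(o(32, -8) - 425)² = (32*(1 + 32 - 8) - 425)² = (32*25 - 425)² = (800 - 425)² = 375² = 140625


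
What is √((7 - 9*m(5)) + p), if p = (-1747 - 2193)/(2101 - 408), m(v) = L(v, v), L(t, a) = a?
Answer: 3*I*√12843098/1693 ≈ 6.3504*I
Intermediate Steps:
m(v) = v
p = -3940/1693 ≈ -2.3272
√((7 - 9*m(5)) + p) = √((7 - 9*5) - 3940/1693) = √((7 - 45) - 3940/1693) = √(-38 - 3940/1693) = √(-68274/1693) = 3*I*√12843098/1693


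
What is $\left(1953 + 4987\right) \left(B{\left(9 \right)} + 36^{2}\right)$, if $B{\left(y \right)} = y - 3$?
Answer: $9035880$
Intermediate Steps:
$B{\left(y \right)} = -3 + y$ ($B{\left(y \right)} = y - 3 = -3 + y$)
$\left(1953 + 4987\right) \left(B{\left(9 \right)} + 36^{2}\right) = \left(1953 + 4987\right) \left(\left(-3 + 9\right) + 36^{2}\right) = 6940 \left(6 + 1296\right) = 6940 \cdot 1302 = 9035880$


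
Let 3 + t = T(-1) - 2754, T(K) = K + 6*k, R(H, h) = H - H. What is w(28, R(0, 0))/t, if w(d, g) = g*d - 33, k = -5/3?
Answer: 33/2768 ≈ 0.011922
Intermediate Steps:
k = -5/3 (k = -5*1/3 = -5/3 ≈ -1.6667)
R(H, h) = 0
T(K) = -10 + K (T(K) = K + 6*(-5/3) = K - 10 = -10 + K)
w(d, g) = -33 + d*g (w(d, g) = d*g - 33 = -33 + d*g)
t = -2768 (t = -3 + ((-10 - 1) - 2754) = -3 + (-11 - 2754) = -3 - 2765 = -2768)
w(28, R(0, 0))/t = (-33 + 28*0)/(-2768) = (-33 + 0)*(-1/2768) = -33*(-1/2768) = 33/2768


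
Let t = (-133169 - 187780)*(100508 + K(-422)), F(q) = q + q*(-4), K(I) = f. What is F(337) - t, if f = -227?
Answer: 32185085658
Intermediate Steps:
K(I) = -227
F(q) = -3*q (F(q) = q - 4*q = -3*q)
t = -32185086669 (t = (-133169 - 187780)*(100508 - 227) = -320949*100281 = -32185086669)
F(337) - t = -3*337 - 1*(-32185086669) = -1011 + 32185086669 = 32185085658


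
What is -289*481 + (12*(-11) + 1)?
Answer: -139140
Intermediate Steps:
-289*481 + (12*(-11) + 1) = -139009 + (-132 + 1) = -139009 - 131 = -139140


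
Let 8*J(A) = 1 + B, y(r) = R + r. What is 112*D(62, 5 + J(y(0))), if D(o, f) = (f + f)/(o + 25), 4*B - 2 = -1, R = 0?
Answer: 385/29 ≈ 13.276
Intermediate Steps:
y(r) = r (y(r) = 0 + r = r)
B = ¼ (B = ½ + (¼)*(-1) = ½ - ¼ = ¼ ≈ 0.25000)
J(A) = 5/32 (J(A) = (1 + ¼)/8 = (⅛)*(5/4) = 5/32)
D(o, f) = 2*f/(25 + o) (D(o, f) = (2*f)/(25 + o) = 2*f/(25 + o))
112*D(62, 5 + J(y(0))) = 112*(2*(5 + 5/32)/(25 + 62)) = 112*(2*(165/32)/87) = 112*(2*(165/32)*(1/87)) = 112*(55/464) = 385/29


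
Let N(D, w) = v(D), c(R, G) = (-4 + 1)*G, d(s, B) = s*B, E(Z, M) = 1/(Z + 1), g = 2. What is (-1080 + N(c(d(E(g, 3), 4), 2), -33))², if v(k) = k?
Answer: 1179396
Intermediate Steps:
E(Z, M) = 1/(1 + Z)
d(s, B) = B*s
c(R, G) = -3*G
N(D, w) = D
(-1080 + N(c(d(E(g, 3), 4), 2), -33))² = (-1080 - 3*2)² = (-1080 - 6)² = (-1086)² = 1179396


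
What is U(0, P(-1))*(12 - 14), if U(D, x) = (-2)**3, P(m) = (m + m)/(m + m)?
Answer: 16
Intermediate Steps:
P(m) = 1 (P(m) = (2*m)/((2*m)) = (2*m)*(1/(2*m)) = 1)
U(D, x) = -8
U(0, P(-1))*(12 - 14) = -8*(12 - 14) = -8*(-2) = 16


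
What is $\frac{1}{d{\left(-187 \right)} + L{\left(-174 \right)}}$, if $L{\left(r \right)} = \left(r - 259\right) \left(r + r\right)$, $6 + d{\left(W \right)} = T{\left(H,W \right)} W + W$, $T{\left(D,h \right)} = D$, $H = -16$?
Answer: $\frac{1}{153483} \approx 6.5154 \cdot 10^{-6}$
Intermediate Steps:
$d{\left(W \right)} = -6 - 15 W$ ($d{\left(W \right)} = -6 + \left(- 16 W + W\right) = -6 - 15 W$)
$L{\left(r \right)} = 2 r \left(-259 + r\right)$ ($L{\left(r \right)} = \left(-259 + r\right) 2 r = 2 r \left(-259 + r\right)$)
$\frac{1}{d{\left(-187 \right)} + L{\left(-174 \right)}} = \frac{1}{\left(-6 - -2805\right) + 2 \left(-174\right) \left(-259 - 174\right)} = \frac{1}{\left(-6 + 2805\right) + 2 \left(-174\right) \left(-433\right)} = \frac{1}{2799 + 150684} = \frac{1}{153483}$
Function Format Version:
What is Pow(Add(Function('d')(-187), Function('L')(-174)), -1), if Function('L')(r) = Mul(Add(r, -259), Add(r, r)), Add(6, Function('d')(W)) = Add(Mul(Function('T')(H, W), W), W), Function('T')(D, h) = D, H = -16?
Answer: Rational(1, 153483) ≈ 6.5154e-6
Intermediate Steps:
Function('d')(W) = Add(-6, Mul(-15, W)) (Function('d')(W) = Add(-6, Add(Mul(-16, W), W)) = Add(-6, Mul(-15, W)))
Function('L')(r) = Mul(2, r, Add(-259, r)) (Function('L')(r) = Mul(Add(-259, r), Mul(2, r)) = Mul(2, r, Add(-259, r)))
Pow(Add(Function('d')(-187), Function('L')(-174)), -1) = Pow(Add(Add(-6, Mul(-15, -187)), Mul(2, -174, Add(-259, -174))), -1) = Pow(Add(Add(-6, 2805), Mul(2, -174, -433)), -1) = Pow(Add(2799, 150684), -1) = Pow(153483, -1) = Rational(1, 153483)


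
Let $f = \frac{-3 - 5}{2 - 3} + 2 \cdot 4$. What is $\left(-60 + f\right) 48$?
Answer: $-2112$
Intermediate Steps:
$f = 16$ ($f = - \frac{8}{-1} + 8 = \left(-8\right) \left(-1\right) + 8 = 8 + 8 = 16$)
$\left(-60 + f\right) 48 = \left(-60 + 16\right) 48 = \left(-44\right) 48 = -2112$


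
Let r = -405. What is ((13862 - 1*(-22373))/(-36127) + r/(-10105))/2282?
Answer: -35152324/83307453047 ≈ -0.00042196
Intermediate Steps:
((13862 - 1*(-22373))/(-36127) + r/(-10105))/2282 = ((13862 - 1*(-22373))/(-36127) - 405/(-10105))/2282 = ((13862 + 22373)*(-1/36127) - 405*(-1/10105))*(1/2282) = (36235*(-1/36127) + 81/2021)*(1/2282) = (-36235/36127 + 81/2021)*(1/2282) = -70304648/73012667*1/2282 = -35152324/83307453047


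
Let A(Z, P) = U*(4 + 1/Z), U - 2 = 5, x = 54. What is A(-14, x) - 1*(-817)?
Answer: 1689/2 ≈ 844.50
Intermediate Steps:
U = 7 (U = 2 + 5 = 7)
A(Z, P) = 28 + 7/Z (A(Z, P) = 7*(4 + 1/Z) = 28 + 7/Z)
A(-14, x) - 1*(-817) = (28 + 7/(-14)) - 1*(-817) = (28 + 7*(-1/14)) + 817 = (28 - ½) + 817 = 55/2 + 817 = 1689/2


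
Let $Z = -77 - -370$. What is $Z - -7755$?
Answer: $8048$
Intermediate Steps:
$Z = 293$ ($Z = -77 + 370 = 293$)
$Z - -7755 = 293 - -7755 = 293 + 7755 = 8048$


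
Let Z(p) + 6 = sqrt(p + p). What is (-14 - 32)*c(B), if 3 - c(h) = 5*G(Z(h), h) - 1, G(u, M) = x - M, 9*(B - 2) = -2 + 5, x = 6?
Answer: 1978/3 ≈ 659.33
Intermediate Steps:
Z(p) = -6 + sqrt(2)*sqrt(p) (Z(p) = -6 + sqrt(p + p) = -6 + sqrt(2*p) = -6 + sqrt(2)*sqrt(p))
B = 7/3 (B = 2 + (-2 + 5)/9 = 2 + (1/9)*3 = 2 + 1/3 = 7/3 ≈ 2.3333)
G(u, M) = 6 - M
c(h) = -26 + 5*h (c(h) = 3 - (5*(6 - h) - 1) = 3 - ((30 - 5*h) - 1) = 3 - (29 - 5*h) = 3 + (-29 + 5*h) = -26 + 5*h)
(-14 - 32)*c(B) = (-14 - 32)*(-26 + 5*(7/3)) = -46*(-26 + 35/3) = -46*(-43/3) = 1978/3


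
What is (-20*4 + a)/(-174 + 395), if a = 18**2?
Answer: 244/221 ≈ 1.1041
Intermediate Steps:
a = 324
(-20*4 + a)/(-174 + 395) = (-20*4 + 324)/(-174 + 395) = (-80 + 324)/221 = 244*(1/221) = 244/221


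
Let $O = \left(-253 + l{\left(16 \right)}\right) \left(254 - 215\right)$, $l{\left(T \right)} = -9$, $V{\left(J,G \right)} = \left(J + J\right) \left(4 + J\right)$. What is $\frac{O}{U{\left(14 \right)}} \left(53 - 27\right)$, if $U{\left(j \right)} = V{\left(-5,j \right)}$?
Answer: $- \frac{132834}{5} \approx -26567.0$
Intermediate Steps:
$V{\left(J,G \right)} = 2 J \left(4 + J\right)$
$U{\left(j \right)} = 10$ ($U{\left(j \right)} = 2 \left(-5\right) \left(4 - 5\right) = 2 \left(-5\right) \left(-1\right) = 10$)
$O = -10218$ ($O = \left(-253 - 9\right) \left(254 - 215\right) = \left(-262\right) 39 = -10218$)
$\frac{O}{U{\left(14 \right)}} \left(53 - 27\right) = - \frac{10218}{10} \left(53 - 27\right) = \left(-10218\right) \frac{1}{10} \cdot 26 = \left(- \frac{5109}{5}\right) 26 = - \frac{132834}{5}$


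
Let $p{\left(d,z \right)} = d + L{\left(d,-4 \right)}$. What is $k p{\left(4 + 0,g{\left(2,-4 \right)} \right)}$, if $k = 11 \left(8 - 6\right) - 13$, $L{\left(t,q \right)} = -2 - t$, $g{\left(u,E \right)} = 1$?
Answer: $-18$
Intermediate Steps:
$k = 9$ ($k = 11 \cdot 2 - 13 = 22 - 13 = 9$)
$p{\left(d,z \right)} = -2$ ($p{\left(d,z \right)} = d - \left(2 + d\right) = -2$)
$k p{\left(4 + 0,g{\left(2,-4 \right)} \right)} = 9 \left(-2\right) = -18$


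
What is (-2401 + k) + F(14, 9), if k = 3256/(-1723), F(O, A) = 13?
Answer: -4117780/1723 ≈ -2389.9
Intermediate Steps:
k = -3256/1723 (k = 3256*(-1/1723) = -3256/1723 ≈ -1.8897)
(-2401 + k) + F(14, 9) = (-2401 - 3256/1723) + 13 = -4140179/1723 + 13 = -4117780/1723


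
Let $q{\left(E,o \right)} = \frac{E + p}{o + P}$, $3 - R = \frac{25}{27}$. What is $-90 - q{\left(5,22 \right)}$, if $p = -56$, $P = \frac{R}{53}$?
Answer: $- \frac{2765439}{31538} \approx -87.686$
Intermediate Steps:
$R = \frac{56}{27}$ ($R = 3 - \frac{25}{27} = \frac{56}{27} \approx 2.0741$)
$P = \frac{56}{1431}$ ($P = \frac{56}{27 \cdot 53} = \frac{56}{27} \cdot \frac{1}{53} = \frac{56}{1431} \approx 0.039133$)
$q{\left(E,o \right)} = \frac{-56 + E}{\frac{56}{1431} + o}$ ($q{\left(E,o \right)} = \frac{E - 56}{o + \frac{56}{1431}} = \frac{-56 + E}{\frac{56}{1431} + o}$)
$-90 - q{\left(5,22 \right)} = -90 - \frac{1431 \left(-56 + 5\right)}{56 + 1431 \cdot 22} = -90 - 1431 \frac{1}{56 + 31482} \left(-51\right) = -90 - 1431 \cdot \frac{1}{31538} \left(-51\right) = -90 - - \frac{72981}{31538} = -90 + \frac{72981}{31538} = - \frac{2765439}{31538}$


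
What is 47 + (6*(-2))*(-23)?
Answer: 323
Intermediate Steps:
47 + (6*(-2))*(-23) = 47 - 12*(-23) = 47 + 276 = 323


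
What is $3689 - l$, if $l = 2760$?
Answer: $929$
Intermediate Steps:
$3689 - l = 3689 - 2760 = 929$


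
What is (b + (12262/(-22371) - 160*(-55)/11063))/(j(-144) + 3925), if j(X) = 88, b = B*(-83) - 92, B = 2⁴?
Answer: -351375119366/993178866849 ≈ -0.35379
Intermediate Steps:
B = 16
b = -1420 (b = 16*(-83) - 92 = -1328 - 92 = -1420)
(b + (12262/(-22371) - 160*(-55)/11063))/(j(-144) + 3925) = (-1420 + (12262/(-22371) - 160*(-55)/11063))/(88 + 3925) = (-1420 + (12262*(-1/22371) + 8800*(1/11063)))/4013 = (-1420 + (-12262/22371 + 8800/11063))*(1/4013) = (-1420 + 61210294/247490373)*(1/4013) = -351375119366/247490373*1/4013 = -351375119366/993178866849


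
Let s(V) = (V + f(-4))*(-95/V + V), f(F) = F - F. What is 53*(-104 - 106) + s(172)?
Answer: 18359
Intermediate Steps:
f(F) = 0
s(V) = V*(V - 95/V) (s(V) = (V + 0)*(-95/V + V) = V*(V - 95/V))
53*(-104 - 106) + s(172) = 53*(-104 - 106) + (-95 + 172**2) = 53*(-210) + (-95 + 29584) = -11130 + 29489 = 18359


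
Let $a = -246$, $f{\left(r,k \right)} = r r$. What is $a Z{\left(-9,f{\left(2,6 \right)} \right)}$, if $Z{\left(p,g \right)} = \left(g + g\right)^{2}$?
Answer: $-15744$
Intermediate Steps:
$f{\left(r,k \right)} = r^{2}$
$Z{\left(p,g \right)} = 4 g^{2}$ ($Z{\left(p,g \right)} = \left(2 g\right)^{2} = 4 g^{2}$)
$a Z{\left(-9,f{\left(2,6 \right)} \right)} = - 246 \cdot 4 \left(2^{2}\right)^{2} = - 246 \cdot 4 \cdot 4^{2} = - 246 \cdot 4 \cdot 16 = \left(-246\right) 64 = -15744$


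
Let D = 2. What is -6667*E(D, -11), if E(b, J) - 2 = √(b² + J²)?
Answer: -13334 - 33335*√5 ≈ -87873.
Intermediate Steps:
E(b, J) = 2 + √(J² + b²) (E(b, J) = 2 + √(b² + J²) = 2 + √(J² + b²))
-6667*E(D, -11) = -6667*(2 + √((-11)² + 2²)) = -6667*(2 + √(121 + 4)) = -6667*(2 + √125) = -6667*(2 + 5*√5) = -13334 - 33335*√5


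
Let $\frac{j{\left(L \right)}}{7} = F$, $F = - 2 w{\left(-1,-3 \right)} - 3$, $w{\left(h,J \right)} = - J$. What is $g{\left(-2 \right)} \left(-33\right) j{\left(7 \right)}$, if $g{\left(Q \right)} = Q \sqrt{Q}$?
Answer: $- 4158 i \sqrt{2} \approx - 5880.3 i$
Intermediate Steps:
$F = -9$ ($F = - 2 \left(\left(-1\right) \left(-3\right)\right) - 3 = \left(-2\right) 3 - 3 = -6 - 3 = -9$)
$g{\left(Q \right)} = Q^{\frac{3}{2}}$
$j{\left(L \right)} = -63$ ($j{\left(L \right)} = 7 \left(-9\right) = -63$)
$g{\left(-2 \right)} \left(-33\right) j{\left(7 \right)} = \left(-2\right)^{\frac{3}{2}} \left(-33\right) \left(-63\right) = - 2 i \sqrt{2} \left(-33\right) \left(-63\right) = 66 i \sqrt{2} \left(-63\right) = - 4158 i \sqrt{2}$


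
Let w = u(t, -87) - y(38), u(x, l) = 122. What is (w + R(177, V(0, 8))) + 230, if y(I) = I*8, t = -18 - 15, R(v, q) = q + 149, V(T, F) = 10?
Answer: 207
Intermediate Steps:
R(v, q) = 149 + q
t = -33
y(I) = 8*I
w = -182 (w = 122 - 8*38 = 122 - 1*304 = 122 - 304 = -182)
(w + R(177, V(0, 8))) + 230 = (-182 + (149 + 10)) + 230 = (-182 + 159) + 230 = -23 + 230 = 207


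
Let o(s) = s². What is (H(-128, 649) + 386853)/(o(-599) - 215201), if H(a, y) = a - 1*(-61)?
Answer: 193393/71800 ≈ 2.6935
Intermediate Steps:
H(a, y) = 61 + a (H(a, y) = a + 61 = 61 + a)
(H(-128, 649) + 386853)/(o(-599) - 215201) = ((61 - 128) + 386853)/((-599)² - 215201) = (-67 + 386853)/(358801 - 215201) = 386786/143600 = 386786*(1/143600) = 193393/71800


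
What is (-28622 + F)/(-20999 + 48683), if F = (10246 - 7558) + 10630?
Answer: -3826/6921 ≈ -0.55281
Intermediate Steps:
F = 13318 (F = 2688 + 10630 = 13318)
(-28622 + F)/(-20999 + 48683) = (-28622 + 13318)/(-20999 + 48683) = -15304/27684 = -15304*1/27684 = -3826/6921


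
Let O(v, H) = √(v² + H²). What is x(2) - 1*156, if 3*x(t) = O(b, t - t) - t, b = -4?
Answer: -466/3 ≈ -155.33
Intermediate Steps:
O(v, H) = √(H² + v²)
x(t) = 4/3 - t/3 (x(t) = (√((t - t)² + (-4)²) - t)/3 = (√(0² + 16) - t)/3 = (√(0 + 16) - t)/3 = (√16 - t)/3 = (4 - t)/3 = 4/3 - t/3)
x(2) - 1*156 = (4/3 - ⅓*2) - 1*156 = (4/3 - ⅔) - 156 = ⅔ - 156 = -466/3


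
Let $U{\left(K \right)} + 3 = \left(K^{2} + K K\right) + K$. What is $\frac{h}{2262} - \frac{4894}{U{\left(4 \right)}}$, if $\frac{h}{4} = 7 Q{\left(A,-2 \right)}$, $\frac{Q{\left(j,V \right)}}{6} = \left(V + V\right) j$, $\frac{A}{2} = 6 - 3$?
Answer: $- \frac{1867214}{12441} \approx -150.09$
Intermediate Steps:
$A = 6$ ($A = 2 \left(6 - 3\right) = 2 \cdot 3 = 6$)
$Q{\left(j,V \right)} = 12 V j$ ($Q{\left(j,V \right)} = 6 \left(V + V\right) j = 6 \cdot 2 V j = 12 V j$)
$h = -4032$ ($h = 4 \cdot 7 \cdot 12 \left(-2\right) 6 = 4 \cdot 7 \left(-144\right) = 4 \left(-1008\right) = -4032$)
$U{\left(K \right)} = -3 + K + 2 K^{2}$ ($U{\left(K \right)} = -3 + \left(\left(K^{2} + K K\right) + K\right) = -3 + \left(\left(K^{2} + K^{2}\right) + K\right) = -3 + \left(2 K^{2} + K\right) = -3 + \left(K + 2 K^{2}\right) = -3 + K + 2 K^{2}$)
$\frac{h}{2262} - \frac{4894}{U{\left(4 \right)}} = - \frac{4032}{2262} - \frac{4894}{-3 + 4 + 2 \cdot 4^{2}} = \left(-4032\right) \frac{1}{2262} - \frac{4894}{-3 + 4 + 2 \cdot 16} = - \frac{672}{377} - \frac{4894}{-3 + 4 + 32} = - \frac{672}{377} - \frac{4894}{33} = - \frac{1867214}{12441}$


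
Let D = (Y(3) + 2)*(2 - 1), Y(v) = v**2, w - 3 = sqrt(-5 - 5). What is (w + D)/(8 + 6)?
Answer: 1 + I*sqrt(10)/14 ≈ 1.0 + 0.22588*I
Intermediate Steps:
w = 3 + I*sqrt(10) (w = 3 + sqrt(-5 - 5) = 3 + sqrt(-10) = 3 + I*sqrt(10) ≈ 3.0 + 3.1623*I)
D = 11 (D = (3**2 + 2)*(2 - 1) = (9 + 2)*1 = 11*1 = 11)
(w + D)/(8 + 6) = ((3 + I*sqrt(10)) + 11)/(8 + 6) = (14 + I*sqrt(10))/14 = (14 + I*sqrt(10))*(1/14) = 1 + I*sqrt(10)/14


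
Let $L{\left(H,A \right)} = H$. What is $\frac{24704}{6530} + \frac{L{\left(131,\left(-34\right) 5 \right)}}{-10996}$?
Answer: $\frac{135394877}{35901940} \approx 3.7712$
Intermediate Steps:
$\frac{24704}{6530} + \frac{L{\left(131,\left(-34\right) 5 \right)}}{-10996} = \frac{24704}{6530} + \frac{131}{-10996} = 24704 \cdot \frac{1}{6530} + 131 \left(- \frac{1}{10996}\right) = \frac{12352}{3265} - \frac{131}{10996} = \frac{135394877}{35901940}$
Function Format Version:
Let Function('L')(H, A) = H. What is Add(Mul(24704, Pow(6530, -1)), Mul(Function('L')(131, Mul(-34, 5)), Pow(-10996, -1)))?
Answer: Rational(135394877, 35901940) ≈ 3.7712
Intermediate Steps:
Add(Mul(24704, Pow(6530, -1)), Mul(Function('L')(131, Mul(-34, 5)), Pow(-10996, -1))) = Add(Mul(24704, Pow(6530, -1)), Mul(131, Pow(-10996, -1))) = Add(Mul(24704, Rational(1, 6530)), Mul(131, Rational(-1, 10996))) = Add(Rational(12352, 3265), Rational(-131, 10996)) = Rational(135394877, 35901940)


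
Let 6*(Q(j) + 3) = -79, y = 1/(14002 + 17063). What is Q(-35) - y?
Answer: -1004437/62130 ≈ -16.167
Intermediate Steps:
y = 1/31065 ≈ 3.2191e-5
Q(j) = -97/6 (Q(j) = -3 + (⅙)*(-79) = -3 - 79/6 = -97/6)
Q(-35) - y = -97/6 - 1*1/31065 = -97/6 - 1/31065 = -1004437/62130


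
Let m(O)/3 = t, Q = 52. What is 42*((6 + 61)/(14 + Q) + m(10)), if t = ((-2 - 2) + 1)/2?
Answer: -1610/11 ≈ -146.36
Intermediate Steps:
t = -3/2 (t = (-4 + 1)*(½) = -3*½ = -3/2 ≈ -1.5000)
m(O) = -9/2 (m(O) = 3*(-3/2) = -9/2)
42*((6 + 61)/(14 + Q) + m(10)) = 42*((6 + 61)/(14 + 52) - 9/2) = 42*(67/66 - 9/2) = 42*(-115/33) = -1610/11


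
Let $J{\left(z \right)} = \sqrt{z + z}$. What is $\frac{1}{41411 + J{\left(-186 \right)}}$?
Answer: $\frac{41411}{1714871293} - \frac{2 i \sqrt{93}}{1714871293} \approx 2.4148 \cdot 10^{-5} - 1.1247 \cdot 10^{-8} i$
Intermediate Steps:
$J{\left(z \right)} = \sqrt{2} \sqrt{z}$ ($J{\left(z \right)} = \sqrt{2 z} = \sqrt{2} \sqrt{z}$)
$\frac{1}{41411 + J{\left(-186 \right)}} = \frac{1}{41411 + \sqrt{2} \sqrt{-186}} = \frac{1}{41411 + \sqrt{2} i \sqrt{186}} = \frac{1}{41411 + 2 i \sqrt{93}}$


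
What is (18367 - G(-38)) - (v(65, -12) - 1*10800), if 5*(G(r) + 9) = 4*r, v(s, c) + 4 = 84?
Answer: 145632/5 ≈ 29126.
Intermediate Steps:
v(s, c) = 80 (v(s, c) = -4 + 84 = 80)
G(r) = -9 + 4*r/5 (G(r) = -9 + (4*r)/5 = -9 + 4*r/5)
(18367 - G(-38)) - (v(65, -12) - 1*10800) = (18367 - (-9 + (⅘)*(-38))) - (80 - 1*10800) = (18367 - (-9 - 152/5)) - (80 - 10800) = (18367 - 1*(-197/5)) - 1*(-10720) = (18367 + 197/5) + 10720 = 92032/5 + 10720 = 145632/5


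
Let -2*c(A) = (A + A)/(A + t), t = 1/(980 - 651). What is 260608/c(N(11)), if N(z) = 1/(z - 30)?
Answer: -80788480/329 ≈ -2.4556e+5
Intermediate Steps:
t = 1/329 ≈ 0.0030395
N(z) = 1/(-30 + z)
c(A) = -A/(1/329 + A) (c(A) = -(A + A)/(2*(A + 1/329)) = -2*A/(2*(1/329 + A)) = -A/(1/329 + A))
260608/c(N(11)) = 260608/((-329/((-30 + 11)*(1 + 329/(-30 + 11))))) = 260608/((-329/(-19*(1 + 329/(-19))))) = 260608/((-329*(-1/19)/(1 + 329*(-1/19)))) = 260608/((-329*(-1/19)/(1 - 329/19))) = 260608/((-329*(-1/19)/(-310/19))) = 260608/((-329*(-1/19)*(-19/310))) = 260608/(-329/310) = 260608*(-310/329) = -80788480/329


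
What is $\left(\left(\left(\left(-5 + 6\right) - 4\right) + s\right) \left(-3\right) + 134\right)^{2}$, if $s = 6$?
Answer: $15625$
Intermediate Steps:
$\left(\left(\left(\left(-5 + 6\right) - 4\right) + s\right) \left(-3\right) + 134\right)^{2} = \left(\left(\left(\left(-5 + 6\right) - 4\right) + 6\right) \left(-3\right) + 134\right)^{2} = \left(\left(\left(1 - 4\right) + 6\right) \left(-3\right) + 134\right)^{2} = \left(\left(-3 + 6\right) \left(-3\right) + 134\right)^{2} = \left(3 \left(-3\right) + 134\right)^{2} = \left(-9 + 134\right)^{2} = 125^{2} = 15625$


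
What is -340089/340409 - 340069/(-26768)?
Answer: 106659045869/9112068112 ≈ 11.705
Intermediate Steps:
-340089/340409 - 340069/(-26768) = -340089*1/340409 - 340069*(-1/26768) = -340089/340409 + 340069/26768 = 106659045869/9112068112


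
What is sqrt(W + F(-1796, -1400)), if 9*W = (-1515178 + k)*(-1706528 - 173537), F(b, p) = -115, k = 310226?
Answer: sqrt(2265388080845)/3 ≈ 5.0171e+5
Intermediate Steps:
W = 2265388081880/9 (W = ((-1515178 + 310226)*(-1706528 - 173537))/9 = (-1204952*(-1880065))/9 = (1/9)*2265388081880 = 2265388081880/9 ≈ 2.5171e+11)
sqrt(W + F(-1796, -1400)) = sqrt(2265388081880/9 - 115) = sqrt(2265388080845/9) = sqrt(2265388080845)/3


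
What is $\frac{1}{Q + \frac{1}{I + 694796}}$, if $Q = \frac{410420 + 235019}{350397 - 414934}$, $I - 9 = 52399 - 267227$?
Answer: $- \frac{30976275649}{309795810366} \approx -0.099989$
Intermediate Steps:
$I = -214819$ ($I = 9 + \left(52399 - 267227\right) = 9 - 214828 = -214819$)
$Q = - \frac{645439}{64537}$ ($Q = \frac{645439}{-64537} = 645439 \left(- \frac{1}{64537}\right) = - \frac{645439}{64537} \approx -10.001$)
$\frac{1}{Q + \frac{1}{I + 694796}} = \frac{1}{- \frac{645439}{64537} + \frac{1}{-214819 + 694796}} = \frac{1}{- \frac{645439}{64537} + \frac{1}{479977}} = \frac{1}{- \frac{309795810366}{30976275649}} = - \frac{30976275649}{309795810366}$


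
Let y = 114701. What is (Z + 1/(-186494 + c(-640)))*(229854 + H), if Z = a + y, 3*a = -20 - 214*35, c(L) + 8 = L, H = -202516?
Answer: 861019703377807/280713 ≈ 3.0673e+9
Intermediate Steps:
c(L) = -8 + L
a = -7510/3 (a = (-20 - 214*35)/3 = (-20 - 7490)/3 = (1/3)*(-7510) = -7510/3 ≈ -2503.3)
Z = 336593/3 (Z = -7510/3 + 114701 = 336593/3 ≈ 1.1220e+5)
(Z + 1/(-186494 + c(-640)))*(229854 + H) = (336593/3 + 1/(-186494 + (-8 - 640)))*(229854 - 202516) = (336593/3 + 1/(-186494 - 648))*27338 = (336593/3 + 1/(-187142))*27338 = (336593/3 - 1/187142)*27338 = (62990687203/561426)*27338 = 861019703377807/280713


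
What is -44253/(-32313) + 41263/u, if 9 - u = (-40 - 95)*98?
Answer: 639732262/142597269 ≈ 4.4863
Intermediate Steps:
u = 13239 (u = 9 - (-40 - 95)*98 = 9 - (-135)*98 = 9 - 1*(-13230) = 9 + 13230 = 13239)
-44253/(-32313) + 41263/u = -44253/(-32313) + 41263/13239 = -44253*(-1/32313) + 41263*(1/13239) = 14751/10771 + 41263/13239 = 639732262/142597269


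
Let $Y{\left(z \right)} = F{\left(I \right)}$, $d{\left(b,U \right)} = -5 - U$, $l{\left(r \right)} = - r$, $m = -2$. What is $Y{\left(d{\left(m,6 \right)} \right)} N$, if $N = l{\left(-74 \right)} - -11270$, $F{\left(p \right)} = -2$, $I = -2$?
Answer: $-22688$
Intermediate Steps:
$Y{\left(z \right)} = -2$
$N = 11344$ ($N = \left(-1\right) \left(-74\right) - -11270 = 74 + 11270 = 11344$)
$Y{\left(d{\left(m,6 \right)} \right)} N = \left(-2\right) 11344 = -22688$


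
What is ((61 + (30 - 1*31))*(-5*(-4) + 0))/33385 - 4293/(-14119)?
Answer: 32052921/94272563 ≈ 0.34000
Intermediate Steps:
((61 + (30 - 1*31))*(-5*(-4) + 0))/33385 - 4293/(-14119) = ((61 + (30 - 31))*(20 + 0))*(1/33385) - 4293*(-1/14119) = ((61 - 1)*20)*(1/33385) + 4293/14119 = (60*20)*(1/33385) + 4293/14119 = 1200*(1/33385) + 4293/14119 = 240/6677 + 4293/14119 = 32052921/94272563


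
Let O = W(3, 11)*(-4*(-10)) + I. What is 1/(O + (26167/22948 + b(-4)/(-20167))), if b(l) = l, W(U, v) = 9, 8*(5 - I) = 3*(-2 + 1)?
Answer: 925584632/339241088279 ≈ 0.0027284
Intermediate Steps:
I = 43/8 (I = 5 - 3*(-2 + 1)/8 = 5 - 3*(-1)/8 = 5 - ⅛*(-3) = 5 + 3/8 = 43/8 ≈ 5.3750)
O = 2923/8 (O = 9*(-4*(-10)) + 43/8 = 9*40 + 43/8 = 360 + 43/8 = 2923/8 ≈ 365.38)
1/(O + (26167/22948 + b(-4)/(-20167))) = 1/(2923/8 + (26167/22948 - 4/(-20167))) = 1/(2923/8 + (26167*(1/22948) - 4*(-1/20167))) = 1/(2923/8 + (26167/22948 + 4/20167)) = 1/(2923/8 + 527801681/462792316) = 1/(339241088279/925584632) = 925584632/339241088279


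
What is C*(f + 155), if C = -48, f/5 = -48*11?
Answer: 119280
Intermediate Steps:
f = -2640 (f = 5*(-48*11) = 5*(-528) = -2640)
C*(f + 155) = -48*(-2640 + 155) = -48*(-2485) = 119280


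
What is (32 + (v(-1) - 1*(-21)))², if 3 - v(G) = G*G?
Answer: 3025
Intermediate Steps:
v(G) = 3 - G² (v(G) = 3 - G*G = 3 - G²)
(32 + (v(-1) - 1*(-21)))² = (32 + ((3 - 1*(-1)²) - 1*(-21)))² = (32 + ((3 - 1*1) + 21))² = (32 + ((3 - 1) + 21))² = (32 + (2 + 21))² = (32 + 23)² = 55² = 3025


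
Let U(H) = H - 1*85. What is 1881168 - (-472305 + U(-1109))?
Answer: 2354667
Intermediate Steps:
U(H) = -85 + H (U(H) = H - 85 = -85 + H)
1881168 - (-472305 + U(-1109)) = 1881168 - (-472305 + (-85 - 1109)) = 1881168 - (-472305 - 1194) = 1881168 - 1*(-473499) = 1881168 + 473499 = 2354667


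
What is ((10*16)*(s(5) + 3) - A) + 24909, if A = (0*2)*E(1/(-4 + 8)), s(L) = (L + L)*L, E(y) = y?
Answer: 33389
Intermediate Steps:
s(L) = 2*L² (s(L) = (2*L)*L = 2*L²)
A = 0 (A = (0*2)/(-4 + 8) = 0/4 = 0*(¼) = 0)
((10*16)*(s(5) + 3) - A) + 24909 = ((10*16)*(2*5² + 3) - 1*0) + 24909 = (160*(2*25 + 3) + 0) + 24909 = (160*(50 + 3) + 0) + 24909 = (160*53 + 0) + 24909 = (8480 + 0) + 24909 = 8480 + 24909 = 33389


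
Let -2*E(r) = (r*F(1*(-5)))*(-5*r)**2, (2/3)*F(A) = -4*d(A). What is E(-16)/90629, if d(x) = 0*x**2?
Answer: 0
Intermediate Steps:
d(x) = 0
F(A) = 0 (F(A) = 3*(-4*0)/2 = (3/2)*0 = 0)
E(r) = 0 (E(r) = -r*0*(-5*r)**2/2 = -0*25*r**2 = -1/2*0 = 0)
E(-16)/90629 = 0/90629 = 0*(1/90629) = 0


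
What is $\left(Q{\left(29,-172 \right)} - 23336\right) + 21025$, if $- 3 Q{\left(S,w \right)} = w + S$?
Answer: $- \frac{6790}{3} \approx -2263.3$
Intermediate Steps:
$Q{\left(S,w \right)} = - \frac{S}{3} - \frac{w}{3}$ ($Q{\left(S,w \right)} = - \frac{w + S}{3} = - \frac{S + w}{3} = - \frac{S}{3} - \frac{w}{3}$)
$\left(Q{\left(29,-172 \right)} - 23336\right) + 21025 = \left(\left(\left(- \frac{1}{3}\right) 29 - - \frac{172}{3}\right) - 23336\right) + 21025 = \left(\left(- \frac{29}{3} + \frac{172}{3}\right) - 23336\right) + 21025 = \left(\frac{143}{3} - 23336\right) + 21025 = - \frac{69865}{3} + 21025 = - \frac{6790}{3}$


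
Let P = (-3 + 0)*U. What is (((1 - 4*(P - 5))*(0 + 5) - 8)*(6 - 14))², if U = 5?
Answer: 10086976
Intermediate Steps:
P = -15 (P = (-3 + 0)*5 = -3*5 = -15)
(((1 - 4*(P - 5))*(0 + 5) - 8)*(6 - 14))² = (((1 - 4*(-15 - 5))*(0 + 5) - 8)*(6 - 14))² = (((1 - 4*(-20))*5 - 8)*(-8))² = (((1 + 80)*5 - 8)*(-8))² = ((81*5 - 8)*(-8))² = ((405 - 8)*(-8))² = (397*(-8))² = (-3176)² = 10086976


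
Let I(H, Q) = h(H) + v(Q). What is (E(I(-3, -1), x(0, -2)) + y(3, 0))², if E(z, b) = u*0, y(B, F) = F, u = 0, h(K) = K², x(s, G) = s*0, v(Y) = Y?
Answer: 0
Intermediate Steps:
x(s, G) = 0
I(H, Q) = Q + H² (I(H, Q) = H² + Q = Q + H²)
E(z, b) = 0 (E(z, b) = 0*0 = 0)
(E(I(-3, -1), x(0, -2)) + y(3, 0))² = (0 + 0)² = 0² = 0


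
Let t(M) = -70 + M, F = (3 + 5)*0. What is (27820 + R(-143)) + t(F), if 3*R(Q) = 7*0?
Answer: 27750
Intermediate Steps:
F = 0 (F = 8*0 = 0)
R(Q) = 0 (R(Q) = (7*0)/3 = (⅓)*0 = 0)
(27820 + R(-143)) + t(F) = (27820 + 0) + (-70 + 0) = 27820 - 70 = 27750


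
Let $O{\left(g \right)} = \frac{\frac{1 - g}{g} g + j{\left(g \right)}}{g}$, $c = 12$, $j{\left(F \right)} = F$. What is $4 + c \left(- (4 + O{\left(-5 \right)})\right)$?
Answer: $- \frac{208}{5} \approx -41.6$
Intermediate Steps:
$O{\left(g \right)} = \frac{1}{g}$ ($O{\left(g \right)} = \frac{\frac{1 - g}{g} g + g}{g} = \frac{\left(1 - g\right) + g}{g} = 1 \frac{1}{g} = \frac{1}{g}$)
$4 + c \left(- (4 + O{\left(-5 \right)})\right) = 4 + 12 \left(- (4 + \frac{1}{-5})\right) = 4 + 12 \left(- (4 - \frac{1}{5})\right) = 4 + 12 \left(\left(-1\right) \frac{19}{5}\right) = 4 + 12 \left(- \frac{19}{5}\right) = 4 - \frac{228}{5} = - \frac{208}{5}$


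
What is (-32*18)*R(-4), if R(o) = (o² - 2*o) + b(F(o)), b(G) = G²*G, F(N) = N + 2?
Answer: -9216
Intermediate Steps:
F(N) = 2 + N
b(G) = G³
R(o) = o² + (2 + o)³ - 2*o (R(o) = (o² - 2*o) + (2 + o)³ = o² + (2 + o)³ - 2*o)
(-32*18)*R(-4) = (-32*18)*((-4)² + (2 - 4)³ - 2*(-4)) = -576*(16 + (-2)³ + 8) = -576*(16 - 8 + 8) = -576*16 = -9216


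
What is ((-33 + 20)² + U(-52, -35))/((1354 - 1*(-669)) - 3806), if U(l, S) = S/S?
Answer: -170/1783 ≈ -0.095345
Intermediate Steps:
U(l, S) = 1
((-33 + 20)² + U(-52, -35))/((1354 - 1*(-669)) - 3806) = ((-33 + 20)² + 1)/((1354 - 1*(-669)) - 3806) = ((-13)² + 1)/((1354 + 669) - 3806) = (169 + 1)/(2023 - 3806) = 170/(-1783) = 170*(-1/1783) = -170/1783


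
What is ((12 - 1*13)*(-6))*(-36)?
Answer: -216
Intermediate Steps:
((12 - 1*13)*(-6))*(-36) = ((12 - 13)*(-6))*(-36) = -1*(-6)*(-36) = 6*(-36) = -216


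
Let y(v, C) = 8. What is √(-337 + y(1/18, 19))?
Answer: I*√329 ≈ 18.138*I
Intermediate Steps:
√(-337 + y(1/18, 19)) = √(-337 + 8) = √(-329) = I*√329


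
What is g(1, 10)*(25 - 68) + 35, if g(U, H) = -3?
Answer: 164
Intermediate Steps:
g(1, 10)*(25 - 68) + 35 = -3*(25 - 68) + 35 = -3*(-43) + 35 = 129 + 35 = 164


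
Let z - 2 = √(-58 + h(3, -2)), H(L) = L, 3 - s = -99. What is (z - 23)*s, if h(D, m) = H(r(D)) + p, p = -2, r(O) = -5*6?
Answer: -2142 + 306*I*√10 ≈ -2142.0 + 967.66*I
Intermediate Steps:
s = 102 (s = 3 - 1*(-99) = 3 + 99 = 102)
r(O) = -30
h(D, m) = -32 (h(D, m) = -30 - 2 = -32)
z = 2 + 3*I*√10 (z = 2 + √(-58 - 32) = 2 + √(-90) = 2 + 3*I*√10 ≈ 2.0 + 9.4868*I)
(z - 23)*s = ((2 + 3*I*√10) - 23)*102 = (-21 + 3*I*√10)*102 = -2142 + 306*I*√10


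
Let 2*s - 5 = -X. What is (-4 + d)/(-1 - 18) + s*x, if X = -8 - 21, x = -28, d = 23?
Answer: -477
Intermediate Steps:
X = -29
s = 17 (s = 5/2 + (-1*(-29))/2 = 5/2 + (1/2)*29 = 5/2 + 29/2 = 17)
(-4 + d)/(-1 - 18) + s*x = (-4 + 23)/(-1 - 18) + 17*(-28) = 19/(-19) - 476 = 19*(-1/19) - 476 = -1 - 476 = -477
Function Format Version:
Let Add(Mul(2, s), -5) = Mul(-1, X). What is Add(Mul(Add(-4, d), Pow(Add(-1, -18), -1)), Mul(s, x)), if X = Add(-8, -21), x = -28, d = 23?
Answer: -477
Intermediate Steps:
X = -29
s = 17 (s = Add(Rational(5, 2), Mul(Rational(1, 2), Mul(-1, -29))) = Add(Rational(5, 2), Mul(Rational(1, 2), 29)) = Add(Rational(5, 2), Rational(29, 2)) = 17)
Add(Mul(Add(-4, d), Pow(Add(-1, -18), -1)), Mul(s, x)) = Add(Mul(Add(-4, 23), Pow(Add(-1, -18), -1)), Mul(17, -28)) = Add(Mul(19, Pow(-19, -1)), -476) = Add(Mul(19, Rational(-1, 19)), -476) = Add(-1, -476) = -477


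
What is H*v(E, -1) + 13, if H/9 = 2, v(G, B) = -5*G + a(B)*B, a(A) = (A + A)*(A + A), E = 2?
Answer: -239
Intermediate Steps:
a(A) = 4*A² (a(A) = (2*A)*(2*A) = 4*A²)
v(G, B) = -5*G + 4*B³ (v(G, B) = -5*G + (4*B²)*B = -5*G + 4*B³)
H = 18 (H = 9*2 = 18)
H*v(E, -1) + 13 = 18*(-5*2 + 4*(-1)³) + 13 = 18*(-10 + 4*(-1)) + 13 = 18*(-10 - 4) + 13 = 18*(-14) + 13 = -252 + 13 = -239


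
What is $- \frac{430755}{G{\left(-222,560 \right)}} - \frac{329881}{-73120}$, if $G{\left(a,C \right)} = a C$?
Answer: $\frac{37764381}{4734520} \approx 7.9764$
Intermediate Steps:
$G{\left(a,C \right)} = C a$
$- \frac{430755}{G{\left(-222,560 \right)}} - \frac{329881}{-73120} = - \frac{430755}{560 \left(-222\right)} - \frac{329881}{-73120} = - \frac{430755}{-124320} - - \frac{329881}{73120} = \left(-430755\right) \left(- \frac{1}{124320}\right) + \frac{329881}{73120} = \frac{28717}{8288} + \frac{329881}{73120} = \frac{37764381}{4734520}$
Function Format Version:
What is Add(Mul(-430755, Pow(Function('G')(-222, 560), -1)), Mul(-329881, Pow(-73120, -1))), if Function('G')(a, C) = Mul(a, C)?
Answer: Rational(37764381, 4734520) ≈ 7.9764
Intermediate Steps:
Function('G')(a, C) = Mul(C, a)
Add(Mul(-430755, Pow(Function('G')(-222, 560), -1)), Mul(-329881, Pow(-73120, -1))) = Add(Mul(-430755, Pow(Mul(560, -222), -1)), Mul(-329881, Pow(-73120, -1))) = Add(Mul(-430755, Pow(-124320, -1)), Mul(-329881, Rational(-1, 73120))) = Add(Mul(-430755, Rational(-1, 124320)), Rational(329881, 73120)) = Add(Rational(28717, 8288), Rational(329881, 73120)) = Rational(37764381, 4734520)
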